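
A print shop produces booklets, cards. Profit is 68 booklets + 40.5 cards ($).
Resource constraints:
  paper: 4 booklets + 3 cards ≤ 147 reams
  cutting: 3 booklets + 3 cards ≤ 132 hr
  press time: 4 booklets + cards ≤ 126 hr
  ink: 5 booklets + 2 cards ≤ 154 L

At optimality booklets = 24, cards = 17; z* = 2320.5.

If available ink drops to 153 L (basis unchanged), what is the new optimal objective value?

2314.5

At the optimum: paper uses 147 of 147 (binding); cutting uses 123 of 132 (slack = 9); press time uses 113 of 126 (slack = 13); ink uses 154 of 154 (binding).
By complementary slackness, y = 0 for the non-binding constraints.
From A_Bᵀ y = c: 4·y_paper + 5·y_ink = 68; 3·y_paper + 2·y_ink = 40.5.
→ y_paper = 9.5 and y_ink = 6.
Δz = y_ink·Δb = 6 × (-1) = -6, so new z* = 2320.5 − 6 = 2314.5.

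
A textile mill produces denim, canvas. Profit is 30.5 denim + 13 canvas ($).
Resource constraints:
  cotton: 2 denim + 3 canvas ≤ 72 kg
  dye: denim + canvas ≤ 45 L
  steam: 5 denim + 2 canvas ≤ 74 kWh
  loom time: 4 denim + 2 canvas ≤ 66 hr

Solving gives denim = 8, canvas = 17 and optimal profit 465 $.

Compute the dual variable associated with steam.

4.5

Check each constraint at x*: cotton 67/72 (slack 5); dye 25/45 (slack 20); steam 74/74 (tight); loom time 66/66 (tight).
Slack constraints have shadow price 0 (complementary slackness).
From A_Bᵀ y = c: 5·y_steam + 4·y_loom time = 30.5; 2·y_steam + 2·y_loom time = 13.
Solving: y_steam = 4.5, y_loom time = 2.
Shadow price of steam = 4.5.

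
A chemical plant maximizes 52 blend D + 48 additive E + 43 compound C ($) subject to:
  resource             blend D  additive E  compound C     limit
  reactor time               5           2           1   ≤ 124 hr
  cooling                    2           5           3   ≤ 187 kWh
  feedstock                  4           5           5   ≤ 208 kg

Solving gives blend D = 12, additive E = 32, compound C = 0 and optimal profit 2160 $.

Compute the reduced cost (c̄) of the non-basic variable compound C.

-1

At the optimum: reactor time uses 124 of 124 (binding); cooling uses 184 of 187 (slack = 3); feedstock uses 208 of 208 (binding).
Since cooling is not tight, its dual is 0.
The binding rows give the dual system: 5·y_reactor time + 4·y_feedstock = 52 and 2·y_reactor time + 5·y_feedstock = 48.
→ y_reactor time = 4 and y_feedstock = 8.
Reduced cost of compound C: c₃ − yᵀa₃ = 43 − (4·1 + 8·5) = 43 − 44 = -1.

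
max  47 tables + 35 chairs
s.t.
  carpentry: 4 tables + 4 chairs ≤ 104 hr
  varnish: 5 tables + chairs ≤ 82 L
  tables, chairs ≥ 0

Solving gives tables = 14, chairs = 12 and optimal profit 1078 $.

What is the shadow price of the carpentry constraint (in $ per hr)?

Check each constraint at x*: carpentry 104/104 (tight); varnish 82/82 (tight).
Dual feasibility on the basic columns requires 4·y_carpentry + 5·y_varnish = 47, 4·y_carpentry + 1·y_varnish = 35.
→ y_carpentry = 8 and y_varnish = 3.
Shadow price of carpentry = 8.

8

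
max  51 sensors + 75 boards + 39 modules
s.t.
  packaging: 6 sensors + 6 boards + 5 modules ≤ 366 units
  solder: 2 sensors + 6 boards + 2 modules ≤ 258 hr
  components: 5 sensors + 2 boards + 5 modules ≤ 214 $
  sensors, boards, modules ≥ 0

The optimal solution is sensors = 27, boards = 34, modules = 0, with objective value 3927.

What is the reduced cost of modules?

-5.5

At the optimum: packaging uses 366 of 366 (binding); solder uses 258 of 258 (binding); components uses 203 of 214 (slack = 11).
By complementary slackness, y = 0 for the non-binding constraint.
Dual feasibility on the basic columns requires 6·y_packaging + 2·y_solder = 51, 6·y_packaging + 6·y_solder = 75.
Solving: y_packaging = 6.5, y_solder = 6.
Reduced cost of modules: c₃ − yᵀa₃ = 39 − (6.5·5 + 6·2) = 39 − 44.5 = -5.5.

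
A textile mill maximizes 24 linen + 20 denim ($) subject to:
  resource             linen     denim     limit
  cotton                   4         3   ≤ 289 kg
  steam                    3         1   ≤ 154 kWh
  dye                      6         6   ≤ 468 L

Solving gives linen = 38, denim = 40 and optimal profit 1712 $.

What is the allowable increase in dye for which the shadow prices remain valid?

Binding constraints: steam, dye. The basis is B = [[3,1],[6,6]] with det 12.
Per unit increase in dye, x* moves by d = (-0.0833, 0.25).
The basis stays optimal until cotton becomes binding; allowable increase = 40.8 L.

40.8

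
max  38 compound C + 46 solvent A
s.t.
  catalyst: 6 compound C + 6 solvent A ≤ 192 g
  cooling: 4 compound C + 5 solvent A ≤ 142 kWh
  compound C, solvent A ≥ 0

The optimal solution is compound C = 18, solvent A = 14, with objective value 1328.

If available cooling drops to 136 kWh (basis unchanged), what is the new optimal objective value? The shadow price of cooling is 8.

1280

Δb = -6, so new z* = 1328 + (8)·(-6) = 1328 − 48 = 1280.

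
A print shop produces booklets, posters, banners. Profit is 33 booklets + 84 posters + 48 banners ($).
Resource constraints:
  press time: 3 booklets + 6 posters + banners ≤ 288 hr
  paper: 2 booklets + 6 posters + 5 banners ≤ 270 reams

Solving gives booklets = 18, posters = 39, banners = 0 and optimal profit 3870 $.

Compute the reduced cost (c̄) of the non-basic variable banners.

-2

At the optimum: press time uses 288 of 288 (binding); paper uses 270 of 270 (binding).
The binding rows give the dual system: 3·y_press time + 2·y_paper = 33 and 6·y_press time + 6·y_paper = 84.
Solving: y_press time = 5, y_paper = 9.
Reduced cost of banners: c₃ − yᵀa₃ = 48 − (5·1 + 9·5) = 48 − 50 = -2.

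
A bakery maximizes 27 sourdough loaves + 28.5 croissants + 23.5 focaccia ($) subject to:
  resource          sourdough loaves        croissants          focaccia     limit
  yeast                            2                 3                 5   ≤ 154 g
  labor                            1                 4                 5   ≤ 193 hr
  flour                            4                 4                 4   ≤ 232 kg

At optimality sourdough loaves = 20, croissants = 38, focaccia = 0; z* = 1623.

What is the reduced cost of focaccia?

At the optimum: yeast uses 154 of 154 (binding); labor uses 172 of 193 (slack = 21); flour uses 232 of 232 (binding).
By complementary slackness, y = 0 for the non-binding constraint.
From A_Bᵀ y = c: 2·y_yeast + 4·y_flour = 27; 3·y_yeast + 4·y_flour = 28.5.
Solving: y_yeast = 1.5, y_flour = 6.
Reduced cost of focaccia: c₃ − yᵀa₃ = 23.5 − (1.5·5 + 6·4) = 23.5 − 31.5 = -8.

-8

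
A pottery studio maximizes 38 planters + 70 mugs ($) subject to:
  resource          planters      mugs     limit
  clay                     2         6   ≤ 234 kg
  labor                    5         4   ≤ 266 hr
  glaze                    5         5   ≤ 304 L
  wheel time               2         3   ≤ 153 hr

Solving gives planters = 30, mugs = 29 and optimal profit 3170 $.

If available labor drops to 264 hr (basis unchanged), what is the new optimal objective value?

3162

Binding: clay and labor. Non-binding: glaze (9 unused), wheel time (6 unused).
Slack constraints have shadow price 0 (complementary slackness).
The binding rows give the dual system: 2·y_clay + 5·y_labor = 38 and 6·y_clay + 4·y_labor = 70.
Solving: y_clay = 9, y_labor = 4.
Δz = y_labor·Δb = 4 × (-2) = -8, so new z* = 3170 − 8 = 3162.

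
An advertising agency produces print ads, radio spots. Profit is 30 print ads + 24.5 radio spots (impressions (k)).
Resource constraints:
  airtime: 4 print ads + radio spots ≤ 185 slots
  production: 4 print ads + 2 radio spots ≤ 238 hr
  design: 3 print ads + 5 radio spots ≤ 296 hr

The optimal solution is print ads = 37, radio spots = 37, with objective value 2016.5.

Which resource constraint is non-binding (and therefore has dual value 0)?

production

airtime: 185/185 (binding)
production: 222/238 (slack 16)
design: 296/296 (binding)
By complementary slackness, a constraint with positive slack has shadow price 0 → production.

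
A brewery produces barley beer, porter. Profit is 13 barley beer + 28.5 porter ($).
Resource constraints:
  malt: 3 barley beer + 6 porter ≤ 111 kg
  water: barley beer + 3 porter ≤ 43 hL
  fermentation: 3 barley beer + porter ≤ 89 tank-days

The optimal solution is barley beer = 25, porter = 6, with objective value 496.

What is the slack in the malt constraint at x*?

0

malt used = 3·25 + 6·6 = 111; slack = 111 − 111 = 0.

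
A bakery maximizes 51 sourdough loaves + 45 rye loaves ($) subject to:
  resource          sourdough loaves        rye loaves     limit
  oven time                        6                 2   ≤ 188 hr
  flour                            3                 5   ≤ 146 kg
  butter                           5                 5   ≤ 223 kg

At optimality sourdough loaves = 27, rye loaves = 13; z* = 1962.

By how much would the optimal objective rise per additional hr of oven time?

5

Check each constraint at x*: oven time 188/188 (tight); flour 146/146 (tight); butter 200/223 (slack 23).
Since butter is not tight, its dual is 0.
The binding rows give the dual system: 6·y_oven time + 3·y_flour = 51 and 2·y_oven time + 5·y_flour = 45.
Solving: y_oven time = 5, y_flour = 7.
Shadow price of oven time = 5.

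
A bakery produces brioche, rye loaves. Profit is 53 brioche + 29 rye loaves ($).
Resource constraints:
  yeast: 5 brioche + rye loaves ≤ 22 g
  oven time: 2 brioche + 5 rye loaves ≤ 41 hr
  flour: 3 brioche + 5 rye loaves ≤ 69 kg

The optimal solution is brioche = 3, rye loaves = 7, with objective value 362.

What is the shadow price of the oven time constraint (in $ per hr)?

4

At the optimum: yeast uses 22 of 22 (binding); oven time uses 41 of 41 (binding); flour uses 44 of 69 (slack = 25).
By complementary slackness, y = 0 for the non-binding constraint.
The binding rows give the dual system: 5·y_yeast + 2·y_oven time = 53 and 1·y_yeast + 5·y_oven time = 29.
→ y_yeast = 9 and y_oven time = 4.
Shadow price of oven time = 4.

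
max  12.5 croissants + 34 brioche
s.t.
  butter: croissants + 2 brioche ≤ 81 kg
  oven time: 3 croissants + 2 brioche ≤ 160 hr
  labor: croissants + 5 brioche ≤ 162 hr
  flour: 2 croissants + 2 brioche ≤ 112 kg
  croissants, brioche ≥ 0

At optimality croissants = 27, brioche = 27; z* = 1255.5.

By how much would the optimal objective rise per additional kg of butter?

9.5

At the optimum: butter uses 81 of 81 (binding); oven time uses 135 of 160 (slack = 25); labor uses 162 of 162 (binding); flour uses 108 of 112 (slack = 4).
Slack constraints have shadow price 0 (complementary slackness).
Dual feasibility on the basic columns requires 1·y_butter + 1·y_labor = 12.5, 2·y_butter + 5·y_labor = 34.
Solving: y_butter = 9.5, y_labor = 3.
Shadow price of butter = 9.5.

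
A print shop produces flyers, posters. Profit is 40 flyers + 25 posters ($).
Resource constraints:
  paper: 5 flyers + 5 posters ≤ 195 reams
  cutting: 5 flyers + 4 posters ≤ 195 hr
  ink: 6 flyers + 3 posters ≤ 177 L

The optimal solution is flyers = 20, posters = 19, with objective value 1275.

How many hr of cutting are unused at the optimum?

19

cutting used = 5·20 + 4·19 = 176; slack = 195 − 176 = 19.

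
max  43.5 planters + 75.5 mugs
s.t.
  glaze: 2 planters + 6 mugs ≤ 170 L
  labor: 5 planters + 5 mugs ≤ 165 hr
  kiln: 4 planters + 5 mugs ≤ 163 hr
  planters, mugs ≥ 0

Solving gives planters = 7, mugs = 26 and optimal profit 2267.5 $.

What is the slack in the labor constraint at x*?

labor used = 5·7 + 5·26 = 165; slack = 165 − 165 = 0.

0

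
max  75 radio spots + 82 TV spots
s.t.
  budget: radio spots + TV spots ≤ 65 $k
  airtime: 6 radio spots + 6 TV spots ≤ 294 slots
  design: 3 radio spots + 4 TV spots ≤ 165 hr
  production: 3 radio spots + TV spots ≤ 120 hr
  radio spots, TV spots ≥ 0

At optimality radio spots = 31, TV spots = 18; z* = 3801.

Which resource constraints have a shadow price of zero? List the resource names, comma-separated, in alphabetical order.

budget: 49/65 (slack 16)
airtime: 294/294 (binding)
design: 165/165 (binding)
production: 111/120 (slack 9)
By complementary slackness, a constraint with positive slack has shadow price 0 → budget, production.

budget, production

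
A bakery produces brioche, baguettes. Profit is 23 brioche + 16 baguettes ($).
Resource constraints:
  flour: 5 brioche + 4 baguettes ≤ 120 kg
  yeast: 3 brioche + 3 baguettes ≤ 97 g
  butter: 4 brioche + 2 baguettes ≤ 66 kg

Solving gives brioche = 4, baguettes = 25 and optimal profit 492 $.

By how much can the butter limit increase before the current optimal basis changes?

30

Binding constraints: flour, butter. The basis is B = [[5,4],[4,2]] with det -6.
Per unit increase in butter, x* moves by d = (0.6667, -0.8333).
The basis stays optimal until baguettes reaches 0; allowable increase = 30 kg.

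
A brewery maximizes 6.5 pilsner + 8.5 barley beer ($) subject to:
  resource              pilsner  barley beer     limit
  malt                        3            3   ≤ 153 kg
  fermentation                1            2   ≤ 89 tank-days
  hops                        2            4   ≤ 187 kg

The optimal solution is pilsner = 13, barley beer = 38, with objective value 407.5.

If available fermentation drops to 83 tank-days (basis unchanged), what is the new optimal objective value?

At the optimum: malt uses 153 of 153 (binding); fermentation uses 89 of 89 (binding); hops uses 178 of 187 (slack = 9).
Slack constraints have shadow price 0 (complementary slackness).
From A_Bᵀ y = c: 3·y_malt + 1·y_fermentation = 6.5; 3·y_malt + 2·y_fermentation = 8.5.
Solving: y_malt = 1.5, y_fermentation = 2.
Δz = y_fermentation·Δb = 2 × (-6) = -12, so new z* = 407.5 − 12 = 395.5.

395.5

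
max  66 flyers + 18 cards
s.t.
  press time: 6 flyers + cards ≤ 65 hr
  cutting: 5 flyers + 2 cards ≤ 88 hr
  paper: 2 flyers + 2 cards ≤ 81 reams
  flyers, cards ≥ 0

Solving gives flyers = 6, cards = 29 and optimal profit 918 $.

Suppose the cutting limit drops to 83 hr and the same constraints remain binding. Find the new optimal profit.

Check each constraint at x*: press time 65/65 (tight); cutting 88/88 (tight); paper 70/81 (slack 11).
Since paper is not tight, its dual is 0.
From A_Bᵀ y = c: 6·y_press time + 5·y_cutting = 66; 1·y_press time + 2·y_cutting = 18.
→ y_press time = 6 and y_cutting = 6.
Δz = y_cutting·Δb = 6 × (-5) = -30, so new z* = 918 − 30 = 888.

888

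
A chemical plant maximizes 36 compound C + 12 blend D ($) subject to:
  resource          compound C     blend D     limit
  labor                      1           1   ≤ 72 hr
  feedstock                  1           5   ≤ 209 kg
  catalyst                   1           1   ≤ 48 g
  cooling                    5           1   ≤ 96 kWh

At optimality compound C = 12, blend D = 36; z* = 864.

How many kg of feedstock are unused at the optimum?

feedstock used = 1·12 + 5·36 = 192; slack = 209 − 192 = 17.

17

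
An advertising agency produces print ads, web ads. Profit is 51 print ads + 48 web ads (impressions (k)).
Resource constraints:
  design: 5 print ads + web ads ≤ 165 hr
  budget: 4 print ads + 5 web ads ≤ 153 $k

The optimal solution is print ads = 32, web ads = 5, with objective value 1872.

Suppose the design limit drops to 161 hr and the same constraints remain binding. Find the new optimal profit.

1860

Check each constraint at x*: design 165/165 (tight); budget 153/153 (tight).
From A_Bᵀ y = c: 5·y_design + 4·y_budget = 51; 1·y_design + 5·y_budget = 48.
This yields shadow prices y_design = 3, y_budget = 9.
Δz = y_design·Δb = 3 × (-4) = -12, so new z* = 1872 − 12 = 1860.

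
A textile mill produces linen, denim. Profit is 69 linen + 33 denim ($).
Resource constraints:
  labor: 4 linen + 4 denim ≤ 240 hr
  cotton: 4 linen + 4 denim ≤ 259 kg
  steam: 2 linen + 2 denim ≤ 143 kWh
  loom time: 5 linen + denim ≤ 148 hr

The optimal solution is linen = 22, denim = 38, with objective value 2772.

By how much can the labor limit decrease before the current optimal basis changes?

Binding constraints: labor, loom time. The basis is B = [[4,4],[5,1]] with det -16.
Per unit decrease in labor, x* moves by d = (0.0625, -0.3125).
The basis stays optimal until denim reaches 0; allowable decrease = 121.6 hr.

121.6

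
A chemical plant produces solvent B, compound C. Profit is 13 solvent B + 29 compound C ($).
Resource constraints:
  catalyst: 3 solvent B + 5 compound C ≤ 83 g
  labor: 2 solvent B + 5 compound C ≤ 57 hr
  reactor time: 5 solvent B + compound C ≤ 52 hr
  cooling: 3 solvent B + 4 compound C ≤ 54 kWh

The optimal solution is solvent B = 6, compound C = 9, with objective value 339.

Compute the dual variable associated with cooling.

Check each constraint at x*: catalyst 63/83 (slack 20); labor 57/57 (tight); reactor time 39/52 (slack 13); cooling 54/54 (tight).
By complementary slackness, y = 0 for the non-binding constraints.
The binding rows give the dual system: 2·y_labor + 3·y_cooling = 13 and 5·y_labor + 4·y_cooling = 29.
Solving: y_labor = 5, y_cooling = 1.
Shadow price of cooling = 1.

1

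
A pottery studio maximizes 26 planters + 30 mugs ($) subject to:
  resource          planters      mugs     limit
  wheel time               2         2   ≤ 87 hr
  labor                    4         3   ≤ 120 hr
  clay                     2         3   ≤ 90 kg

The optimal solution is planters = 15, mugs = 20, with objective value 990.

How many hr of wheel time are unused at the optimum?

wheel time used = 2·15 + 2·20 = 70; slack = 87 − 70 = 17.

17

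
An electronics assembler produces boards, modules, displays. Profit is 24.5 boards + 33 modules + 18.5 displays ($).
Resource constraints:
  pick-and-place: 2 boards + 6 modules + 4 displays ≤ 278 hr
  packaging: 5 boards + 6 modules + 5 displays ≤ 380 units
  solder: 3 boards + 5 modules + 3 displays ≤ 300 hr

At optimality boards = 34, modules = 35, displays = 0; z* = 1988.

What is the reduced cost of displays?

Binding: pick-and-place and packaging. Non-binding: solder (23 unused).
By complementary slackness, y = 0 for the non-binding constraint.
The binding rows give the dual system: 2·y_pick-and-place + 5·y_packaging = 24.5 and 6·y_pick-and-place + 6·y_packaging = 33.
This yields shadow prices y_pick-and-place = 1, y_packaging = 4.5.
Reduced cost of displays: c₃ − yᵀa₃ = 18.5 − (1·4 + 4.5·5) = 18.5 − 26.5 = -8.

-8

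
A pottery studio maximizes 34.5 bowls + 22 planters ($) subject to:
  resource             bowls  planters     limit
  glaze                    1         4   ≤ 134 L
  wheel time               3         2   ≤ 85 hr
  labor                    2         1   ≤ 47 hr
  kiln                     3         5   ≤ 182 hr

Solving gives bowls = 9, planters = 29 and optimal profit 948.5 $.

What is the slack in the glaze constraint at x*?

9

glaze used = 1·9 + 4·29 = 125; slack = 134 − 125 = 9.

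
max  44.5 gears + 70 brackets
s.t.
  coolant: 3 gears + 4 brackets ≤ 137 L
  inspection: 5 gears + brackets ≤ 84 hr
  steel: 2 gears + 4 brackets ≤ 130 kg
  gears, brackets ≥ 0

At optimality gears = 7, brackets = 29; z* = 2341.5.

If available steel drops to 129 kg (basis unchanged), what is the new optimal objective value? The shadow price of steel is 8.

2333.5

Δb = -1, so new z* = 2341.5 + (8)·(-1) = 2341.5 − 8 = 2333.5.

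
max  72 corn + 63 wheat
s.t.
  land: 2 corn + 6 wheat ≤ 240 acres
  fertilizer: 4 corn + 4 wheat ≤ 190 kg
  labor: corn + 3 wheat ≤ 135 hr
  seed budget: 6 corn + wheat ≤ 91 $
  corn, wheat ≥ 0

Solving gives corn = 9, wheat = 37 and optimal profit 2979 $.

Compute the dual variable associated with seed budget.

Check each constraint at x*: land 240/240 (tight); fertilizer 184/190 (slack 6); labor 120/135 (slack 15); seed budget 91/91 (tight).
Since fertilizer, labor are not tight, their duals are 0.
The binding rows give the dual system: 2·y_land + 6·y_seed budget = 72 and 6·y_land + 1·y_seed budget = 63.
Solving: y_land = 9, y_seed budget = 9.
Shadow price of seed budget = 9.

9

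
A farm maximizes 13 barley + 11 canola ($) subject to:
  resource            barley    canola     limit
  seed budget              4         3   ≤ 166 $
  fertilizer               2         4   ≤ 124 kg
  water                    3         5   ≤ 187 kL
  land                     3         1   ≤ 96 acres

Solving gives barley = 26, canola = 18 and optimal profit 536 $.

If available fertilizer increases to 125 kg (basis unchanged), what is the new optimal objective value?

538

Binding: fertilizer and land. Non-binding: seed budget (8 unused), water (19 unused).
Since seed budget, water are not tight, their duals are 0.
Dual feasibility on the basic columns requires 2·y_fertilizer + 3·y_land = 13, 4·y_fertilizer + 1·y_land = 11.
This yields shadow prices y_fertilizer = 2, y_land = 3.
Δz = y_fertilizer·Δb = 2 × (1) = 2, so new z* = 536 + 2 = 538.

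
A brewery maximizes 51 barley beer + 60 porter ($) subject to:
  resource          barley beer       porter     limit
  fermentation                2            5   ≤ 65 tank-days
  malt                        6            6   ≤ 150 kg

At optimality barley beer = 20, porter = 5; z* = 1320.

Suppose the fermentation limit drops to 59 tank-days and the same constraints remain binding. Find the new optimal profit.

Both fermentation and malt are binding at x*.
Dual feasibility on the basic columns requires 2·y_fermentation + 6·y_malt = 51, 5·y_fermentation + 6·y_malt = 60.
Solving: y_fermentation = 3, y_malt = 7.5.
Δz = y_fermentation·Δb = 3 × (-6) = -18, so new z* = 1320 − 18 = 1302.

1302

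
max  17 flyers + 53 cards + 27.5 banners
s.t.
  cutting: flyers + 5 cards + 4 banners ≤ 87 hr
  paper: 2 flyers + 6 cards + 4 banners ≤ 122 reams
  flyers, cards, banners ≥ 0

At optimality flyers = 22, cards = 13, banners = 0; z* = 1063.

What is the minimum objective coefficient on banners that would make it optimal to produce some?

36

At the optimum: cutting uses 87 of 87 (binding); paper uses 122 of 122 (binding).
From A_Bᵀ y = c: 1·y_cutting + 2·y_paper = 17; 5·y_cutting + 6·y_paper = 53.
→ y_cutting = 1 and y_paper = 8.
banners enters the basis when its profit ≥ yᵀa₃ = 1·4 + 8·4 = 36.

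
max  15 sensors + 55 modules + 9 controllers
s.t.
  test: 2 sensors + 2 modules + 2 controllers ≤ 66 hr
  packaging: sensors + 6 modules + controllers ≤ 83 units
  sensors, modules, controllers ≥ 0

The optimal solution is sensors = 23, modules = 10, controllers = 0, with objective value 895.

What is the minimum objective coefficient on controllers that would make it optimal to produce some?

Both test and packaging are binding at x*.
The binding rows give the dual system: 2·y_test + 1·y_packaging = 15 and 2·y_test + 6·y_packaging = 55.
Solving: y_test = 3.5, y_packaging = 8.
controllers enters the basis when its profit ≥ yᵀa₃ = 3.5·2 + 8·1 = 15.

15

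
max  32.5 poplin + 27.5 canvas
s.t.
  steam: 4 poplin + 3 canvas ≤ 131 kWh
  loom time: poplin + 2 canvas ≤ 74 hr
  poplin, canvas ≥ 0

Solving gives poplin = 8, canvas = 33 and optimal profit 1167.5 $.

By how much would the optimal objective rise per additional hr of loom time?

2.5

Both steam and loom time are binding at x*.
The binding rows give the dual system: 4·y_steam + 1·y_loom time = 32.5 and 3·y_steam + 2·y_loom time = 27.5.
Solving: y_steam = 7.5, y_loom time = 2.5.
Shadow price of loom time = 2.5.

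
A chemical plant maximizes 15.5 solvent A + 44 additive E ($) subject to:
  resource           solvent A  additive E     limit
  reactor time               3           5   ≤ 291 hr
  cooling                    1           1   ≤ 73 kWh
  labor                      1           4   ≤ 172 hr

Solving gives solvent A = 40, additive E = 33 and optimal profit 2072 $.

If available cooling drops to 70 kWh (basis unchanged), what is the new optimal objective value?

Check each constraint at x*: reactor time 285/291 (slack 6); cooling 73/73 (tight); labor 172/172 (tight).
Slack constraints have shadow price 0 (complementary slackness).
Dual feasibility on the basic columns requires 1·y_cooling + 1·y_labor = 15.5, 1·y_cooling + 4·y_labor = 44.
This yields shadow prices y_cooling = 6, y_labor = 9.5.
Δz = y_cooling·Δb = 6 × (-3) = -18, so new z* = 2072 − 18 = 2054.

2054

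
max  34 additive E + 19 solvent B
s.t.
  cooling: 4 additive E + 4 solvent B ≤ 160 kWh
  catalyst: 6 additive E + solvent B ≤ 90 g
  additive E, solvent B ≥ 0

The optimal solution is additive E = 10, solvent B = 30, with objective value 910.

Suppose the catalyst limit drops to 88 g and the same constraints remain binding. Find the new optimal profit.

Both cooling and catalyst are binding at x*.
From A_Bᵀ y = c: 4·y_cooling + 6·y_catalyst = 34; 4·y_cooling + 1·y_catalyst = 19.
→ y_cooling = 4 and y_catalyst = 3.
Δz = y_catalyst·Δb = 3 × (-2) = -6, so new z* = 910 − 6 = 904.

904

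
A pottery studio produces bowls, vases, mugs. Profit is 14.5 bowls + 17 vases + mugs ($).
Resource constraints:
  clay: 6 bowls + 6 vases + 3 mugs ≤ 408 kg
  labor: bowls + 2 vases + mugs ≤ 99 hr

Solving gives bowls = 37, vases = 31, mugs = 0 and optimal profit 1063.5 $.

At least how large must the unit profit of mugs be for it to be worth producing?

At the optimum: clay uses 408 of 408 (binding); labor uses 99 of 99 (binding).
The binding rows give the dual system: 6·y_clay + 1·y_labor = 14.5 and 6·y_clay + 2·y_labor = 17.
→ y_clay = 2 and y_labor = 2.5.
mugs enters the basis when its profit ≥ yᵀa₃ = 2·3 + 2.5·1 = 8.5.

8.5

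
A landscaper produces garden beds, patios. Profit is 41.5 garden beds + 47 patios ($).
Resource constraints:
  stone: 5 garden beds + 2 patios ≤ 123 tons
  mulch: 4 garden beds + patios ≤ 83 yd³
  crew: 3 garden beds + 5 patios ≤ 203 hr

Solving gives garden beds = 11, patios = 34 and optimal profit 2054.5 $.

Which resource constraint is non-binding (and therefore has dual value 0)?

stone: 123/123 (binding)
mulch: 78/83 (slack 5)
crew: 203/203 (binding)
By complementary slackness, a constraint with positive slack has shadow price 0 → mulch.

mulch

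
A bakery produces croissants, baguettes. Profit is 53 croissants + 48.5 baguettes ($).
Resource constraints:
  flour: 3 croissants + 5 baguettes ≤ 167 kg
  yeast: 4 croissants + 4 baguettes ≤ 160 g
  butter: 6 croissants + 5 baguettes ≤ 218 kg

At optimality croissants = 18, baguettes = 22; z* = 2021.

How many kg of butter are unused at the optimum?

butter used = 6·18 + 5·22 = 218; slack = 218 − 218 = 0.

0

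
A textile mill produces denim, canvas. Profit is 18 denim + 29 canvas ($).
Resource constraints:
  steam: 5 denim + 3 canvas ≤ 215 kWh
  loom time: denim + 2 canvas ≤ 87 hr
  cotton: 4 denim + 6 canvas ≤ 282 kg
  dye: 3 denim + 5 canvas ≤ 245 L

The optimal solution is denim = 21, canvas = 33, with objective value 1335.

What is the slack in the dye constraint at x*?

dye used = 3·21 + 5·33 = 228; slack = 245 − 228 = 17.

17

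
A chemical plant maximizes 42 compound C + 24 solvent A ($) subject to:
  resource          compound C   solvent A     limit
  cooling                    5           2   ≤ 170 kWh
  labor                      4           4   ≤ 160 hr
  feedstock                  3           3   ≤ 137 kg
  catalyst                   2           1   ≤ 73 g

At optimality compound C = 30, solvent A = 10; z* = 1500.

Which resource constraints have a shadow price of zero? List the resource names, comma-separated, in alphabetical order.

cooling: 170/170 (binding)
labor: 160/160 (binding)
feedstock: 120/137 (slack 17)
catalyst: 70/73 (slack 3)
By complementary slackness, a constraint with positive slack has shadow price 0 → catalyst, feedstock.

catalyst, feedstock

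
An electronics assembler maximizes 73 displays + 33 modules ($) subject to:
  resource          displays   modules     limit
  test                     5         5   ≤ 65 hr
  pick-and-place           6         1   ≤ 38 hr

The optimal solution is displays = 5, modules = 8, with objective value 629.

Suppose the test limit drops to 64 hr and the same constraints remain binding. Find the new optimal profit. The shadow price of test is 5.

Δb = -1, so new z* = 629 + (5)·(-1) = 629 − 5 = 624.

624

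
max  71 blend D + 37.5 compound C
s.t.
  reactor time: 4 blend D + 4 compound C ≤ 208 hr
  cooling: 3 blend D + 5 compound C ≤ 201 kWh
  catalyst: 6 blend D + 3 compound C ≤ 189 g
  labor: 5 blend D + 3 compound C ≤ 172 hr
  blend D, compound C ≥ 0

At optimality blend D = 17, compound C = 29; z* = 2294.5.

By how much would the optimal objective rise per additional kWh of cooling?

0

Check each constraint at x*: reactor time 184/208 (slack 24); cooling 196/201 (slack 5); catalyst 189/189 (tight); labor 172/172 (tight).
By complementary slackness, y = 0 for the non-binding constraints.
From A_Bᵀ y = c: 6·y_catalyst + 5·y_labor = 71; 3·y_catalyst + 3·y_labor = 37.5.
This yields shadow prices y_catalyst = 8.5, y_labor = 4.
Shadow price of cooling = 0.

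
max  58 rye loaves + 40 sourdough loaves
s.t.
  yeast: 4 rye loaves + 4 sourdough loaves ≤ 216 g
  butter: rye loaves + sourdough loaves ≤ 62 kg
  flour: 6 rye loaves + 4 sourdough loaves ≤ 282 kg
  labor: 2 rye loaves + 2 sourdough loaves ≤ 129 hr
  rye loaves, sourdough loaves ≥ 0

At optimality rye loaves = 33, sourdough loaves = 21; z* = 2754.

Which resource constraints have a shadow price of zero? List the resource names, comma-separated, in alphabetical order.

butter, labor

yeast: 216/216 (binding)
butter: 54/62 (slack 8)
flour: 282/282 (binding)
labor: 108/129 (slack 21)
By complementary slackness, a constraint with positive slack has shadow price 0 → butter, labor.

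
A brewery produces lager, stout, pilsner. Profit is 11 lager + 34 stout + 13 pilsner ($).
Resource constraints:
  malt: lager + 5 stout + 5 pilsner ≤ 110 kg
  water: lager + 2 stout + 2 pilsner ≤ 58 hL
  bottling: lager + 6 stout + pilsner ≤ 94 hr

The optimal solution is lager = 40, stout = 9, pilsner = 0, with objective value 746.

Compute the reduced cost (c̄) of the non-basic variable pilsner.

Check each constraint at x*: malt 85/110 (slack 25); water 58/58 (tight); bottling 94/94 (tight).
Since malt is not tight, its dual is 0.
Dual feasibility on the basic columns requires 1·y_water + 1·y_bottling = 11, 2·y_water + 6·y_bottling = 34.
This yields shadow prices y_water = 8, y_bottling = 3.
Reduced cost of pilsner: c₃ − yᵀa₃ = 13 − (8·2 + 3·1) = 13 − 19 = -6.

-6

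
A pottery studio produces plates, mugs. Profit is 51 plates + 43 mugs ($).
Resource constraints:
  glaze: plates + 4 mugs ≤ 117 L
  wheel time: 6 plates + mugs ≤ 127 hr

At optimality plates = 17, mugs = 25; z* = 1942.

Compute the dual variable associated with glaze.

9

Check each constraint at x*: glaze 117/117 (tight); wheel time 127/127 (tight).
The binding rows give the dual system: 1·y_glaze + 6·y_wheel time = 51 and 4·y_glaze + 1·y_wheel time = 43.
→ y_glaze = 9 and y_wheel time = 7.
Shadow price of glaze = 9.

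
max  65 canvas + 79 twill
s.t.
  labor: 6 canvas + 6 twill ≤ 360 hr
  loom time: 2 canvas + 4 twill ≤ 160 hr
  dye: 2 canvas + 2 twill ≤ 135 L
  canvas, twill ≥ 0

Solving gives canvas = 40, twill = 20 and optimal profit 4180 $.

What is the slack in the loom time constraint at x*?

loom time used = 2·40 + 4·20 = 160; slack = 160 − 160 = 0.

0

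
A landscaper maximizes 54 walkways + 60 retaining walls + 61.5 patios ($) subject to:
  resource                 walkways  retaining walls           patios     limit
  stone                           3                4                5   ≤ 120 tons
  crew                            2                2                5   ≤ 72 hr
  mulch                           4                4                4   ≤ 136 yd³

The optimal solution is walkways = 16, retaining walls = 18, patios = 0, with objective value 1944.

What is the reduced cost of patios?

At the optimum: stone uses 120 of 120 (binding); crew uses 68 of 72 (slack = 4); mulch uses 136 of 136 (binding).
Slack constraints have shadow price 0 (complementary slackness).
Dual feasibility on the basic columns requires 3·y_stone + 4·y_mulch = 54, 4·y_stone + 4·y_mulch = 60.
Solving: y_stone = 6, y_mulch = 9.
Reduced cost of patios: c₃ − yᵀa₃ = 61.5 − (6·5 + 9·4) = 61.5 − 66 = -4.5.

-4.5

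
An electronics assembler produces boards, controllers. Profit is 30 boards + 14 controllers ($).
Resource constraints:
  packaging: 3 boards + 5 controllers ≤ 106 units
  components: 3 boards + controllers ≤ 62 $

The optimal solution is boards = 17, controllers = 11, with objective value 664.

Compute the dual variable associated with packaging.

1

Check each constraint at x*: packaging 106/106 (tight); components 62/62 (tight).
The binding rows give the dual system: 3·y_packaging + 3·y_components = 30 and 5·y_packaging + 1·y_components = 14.
Solving: y_packaging = 1, y_components = 9.
Shadow price of packaging = 1.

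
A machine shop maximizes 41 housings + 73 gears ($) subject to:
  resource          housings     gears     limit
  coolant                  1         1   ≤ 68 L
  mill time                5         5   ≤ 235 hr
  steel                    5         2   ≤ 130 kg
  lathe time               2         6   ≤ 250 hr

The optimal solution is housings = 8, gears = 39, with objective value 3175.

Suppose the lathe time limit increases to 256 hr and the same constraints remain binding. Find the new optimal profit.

3223

Binding: mill time and lathe time. Non-binding: coolant (21 unused), steel (12 unused).
Since coolant, steel are not tight, their duals are 0.
The binding rows give the dual system: 5·y_mill time + 2·y_lathe time = 41 and 5·y_mill time + 6·y_lathe time = 73.
This yields shadow prices y_mill time = 5, y_lathe time = 8.
Δz = y_lathe time·Δb = 8 × (6) = 48, so new z* = 3175 + 48 = 3223.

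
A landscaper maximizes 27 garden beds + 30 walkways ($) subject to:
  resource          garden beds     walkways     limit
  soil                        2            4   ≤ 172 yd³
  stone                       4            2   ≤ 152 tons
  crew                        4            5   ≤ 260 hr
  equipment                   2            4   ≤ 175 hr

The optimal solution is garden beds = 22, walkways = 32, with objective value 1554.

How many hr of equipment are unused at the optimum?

3

equipment used = 2·22 + 4·32 = 172; slack = 175 − 172 = 3.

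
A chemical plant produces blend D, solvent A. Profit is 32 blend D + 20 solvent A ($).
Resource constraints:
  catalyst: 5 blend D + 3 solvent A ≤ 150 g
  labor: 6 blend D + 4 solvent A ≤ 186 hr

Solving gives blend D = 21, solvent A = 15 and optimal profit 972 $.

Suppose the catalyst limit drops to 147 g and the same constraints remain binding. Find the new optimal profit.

At the optimum: catalyst uses 150 of 150 (binding); labor uses 186 of 186 (binding).
The binding rows give the dual system: 5·y_catalyst + 6·y_labor = 32 and 3·y_catalyst + 4·y_labor = 20.
→ y_catalyst = 4 and y_labor = 2.
Δz = y_catalyst·Δb = 4 × (-3) = -12, so new z* = 972 − 12 = 960.

960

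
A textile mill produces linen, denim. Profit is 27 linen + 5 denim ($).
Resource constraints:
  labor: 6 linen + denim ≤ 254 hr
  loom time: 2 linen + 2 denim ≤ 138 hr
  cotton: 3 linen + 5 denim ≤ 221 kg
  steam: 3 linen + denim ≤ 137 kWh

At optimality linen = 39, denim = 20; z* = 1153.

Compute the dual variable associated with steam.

1

Binding: labor and steam. Non-binding: loom time (20 unused), cotton (4 unused).
By complementary slackness, y = 0 for the non-binding constraints.
From A_Bᵀ y = c: 6·y_labor + 3·y_steam = 27; 1·y_labor + 1·y_steam = 5.
This yields shadow prices y_labor = 4, y_steam = 1.
Shadow price of steam = 1.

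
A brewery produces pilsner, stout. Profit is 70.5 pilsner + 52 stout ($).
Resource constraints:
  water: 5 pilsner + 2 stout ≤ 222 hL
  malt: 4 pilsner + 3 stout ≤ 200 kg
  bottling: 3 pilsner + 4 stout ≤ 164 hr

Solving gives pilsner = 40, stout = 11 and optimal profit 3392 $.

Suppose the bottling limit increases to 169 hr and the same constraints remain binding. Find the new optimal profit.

3434.5

Binding: water and bottling. Non-binding: malt (7 unused).
Slack constraints have shadow price 0 (complementary slackness).
The binding rows give the dual system: 5·y_water + 3·y_bottling = 70.5 and 2·y_water + 4·y_bottling = 52.
This yields shadow prices y_water = 9, y_bottling = 8.5.
Δz = y_bottling·Δb = 8.5 × (5) = 42.5, so new z* = 3392 + 42.5 = 3434.5.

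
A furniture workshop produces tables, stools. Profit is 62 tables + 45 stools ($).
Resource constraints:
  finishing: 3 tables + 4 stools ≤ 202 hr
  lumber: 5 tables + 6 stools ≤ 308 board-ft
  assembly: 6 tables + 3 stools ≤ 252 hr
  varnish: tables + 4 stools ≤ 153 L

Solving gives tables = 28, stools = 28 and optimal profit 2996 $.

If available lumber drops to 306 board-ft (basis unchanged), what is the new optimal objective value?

2988

Binding: lumber and assembly. Non-binding: finishing (6 unused), varnish (13 unused).
By complementary slackness, y = 0 for the non-binding constraints.
Dual feasibility on the basic columns requires 5·y_lumber + 6·y_assembly = 62, 6·y_lumber + 3·y_assembly = 45.
→ y_lumber = 4 and y_assembly = 7.
Δz = y_lumber·Δb = 4 × (-2) = -8, so new z* = 2996 − 8 = 2988.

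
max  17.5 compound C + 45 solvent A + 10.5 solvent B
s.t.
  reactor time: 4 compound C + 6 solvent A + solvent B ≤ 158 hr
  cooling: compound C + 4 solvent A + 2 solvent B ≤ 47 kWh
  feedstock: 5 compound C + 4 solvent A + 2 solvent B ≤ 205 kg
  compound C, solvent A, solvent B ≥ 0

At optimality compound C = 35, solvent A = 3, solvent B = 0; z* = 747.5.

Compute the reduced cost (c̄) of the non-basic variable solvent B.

-7

Check each constraint at x*: reactor time 158/158 (tight); cooling 47/47 (tight); feedstock 187/205 (slack 18).
Since feedstock is not tight, its dual is 0.
Dual feasibility on the basic columns requires 4·y_reactor time + 1·y_cooling = 17.5, 6·y_reactor time + 4·y_cooling = 45.
This yields shadow prices y_reactor time = 2.5, y_cooling = 7.5.
Reduced cost of solvent B: c₃ − yᵀa₃ = 10.5 − (2.5·1 + 7.5·2) = 10.5 − 17.5 = -7.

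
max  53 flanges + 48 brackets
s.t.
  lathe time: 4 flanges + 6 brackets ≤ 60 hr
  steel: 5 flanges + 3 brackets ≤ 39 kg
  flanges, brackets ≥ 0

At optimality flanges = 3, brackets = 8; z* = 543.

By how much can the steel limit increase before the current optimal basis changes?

36

Binding constraints: lathe time, steel. The basis is B = [[4,6],[5,3]] with det -18.
Per unit increase in steel, x* moves by d = (0.3333, -0.2222).
The basis stays optimal until brackets reaches 0; allowable increase = 36 kg.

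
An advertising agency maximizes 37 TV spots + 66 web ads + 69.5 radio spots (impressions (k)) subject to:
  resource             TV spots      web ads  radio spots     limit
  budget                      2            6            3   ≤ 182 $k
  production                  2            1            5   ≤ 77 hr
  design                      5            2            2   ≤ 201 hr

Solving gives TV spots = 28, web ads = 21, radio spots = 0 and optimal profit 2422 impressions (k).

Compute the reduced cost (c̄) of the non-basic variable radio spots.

-4

Check each constraint at x*: budget 182/182 (tight); production 77/77 (tight); design 182/201 (slack 19).
By complementary slackness, y = 0 for the non-binding constraint.
Dual feasibility on the basic columns requires 2·y_budget + 2·y_production = 37, 6·y_budget + 1·y_production = 66.
This yields shadow prices y_budget = 9.5, y_production = 9.
Reduced cost of radio spots: c₃ − yᵀa₃ = 69.5 − (9.5·3 + 9·5) = 69.5 − 73.5 = -4.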